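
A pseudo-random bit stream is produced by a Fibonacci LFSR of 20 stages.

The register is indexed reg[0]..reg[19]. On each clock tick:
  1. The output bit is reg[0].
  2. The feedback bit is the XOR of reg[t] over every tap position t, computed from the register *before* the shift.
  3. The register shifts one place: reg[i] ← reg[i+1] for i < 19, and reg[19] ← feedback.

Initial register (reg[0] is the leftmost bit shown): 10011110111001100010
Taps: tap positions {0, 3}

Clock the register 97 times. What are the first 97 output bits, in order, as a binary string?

step | reg (before) | out | fb
   0 | 10011110111001100010 | 1 | 0
   1 | 00111101110011000100 | 0 | 1
   2 | 01111011100110001001 | 0 | 1
   3 | 11110111001100010011 | 1 | 0
   4 | 11101110011000100110 | 1 | 1
   5 | 11011100110001001101 | 1 | 0
   6 | 10111001100010011010 | 1 | 0
   7 | 01110011000100110100 | 0 | 1
   8 | 11100110001001101001 | 1 | 1
   9 | 11001100010011010011 | 1 | 1
  10 | 10011000100110100111 | 1 | 0
  11 | 00110001001101001110 | 0 | 1
  12 | 01100010011010011101 | 0 | 0
  13 | 11000100110100111010 | 1 | 1
  14 | 10001001101001110101 | 1 | 1
  15 | 00010011010011101011 | 0 | 1
  16 | 00100110100111010111 | 0 | 0
  17 | 01001101001110101110 | 0 | 0
  18 | 10011010011101011100 | 1 | 0
  19 | 00110100111010111000 | 0 | 1
  20 | 01101001110101110001 | 0 | 0
  21 | 11010011101011100010 | 1 | 0
  22 | 10100111010111000100 | 1 | 1
  23 | 01001110101110001001 | 0 | 0
  24 | 10011101011100010010 | 1 | 0
  25 | 00111010111000100100 | 0 | 1
  26 | 01110101110001001001 | 0 | 1
  27 | 11101011100010010011 | 1 | 1
  28 | 11010111000100100111 | 1 | 0
  29 | 10101110001001001110 | 1 | 1
  30 | 01011100010010011101 | 0 | 1
  31 | 10111000100100111011 | 1 | 0
  32 | 01110001001001110110 | 0 | 1
  33 | 11100010010011101101 | 1 | 1
  34 | 11000100100111011011 | 1 | 1
  35 | 10001001001110110111 | 1 | 1
  36 | 00010010011101101111 | 0 | 1
  37 | 00100100111011011111 | 0 | 0
  38 | 01001001110110111110 | 0 | 0
  39 | 10010011101101111100 | 1 | 0
  40 | 00100111011011111000 | 0 | 0
  41 | 01001110110111110000 | 0 | 0
  42 | 10011101101111100000 | 1 | 0
  43 | 00111011011111000000 | 0 | 1
  44 | 01110110111110000001 | 0 | 1
  45 | 11101101111100000011 | 1 | 1
  46 | 11011011111000000111 | 1 | 0
  47 | 10110111110000001110 | 1 | 0
  48 | 01101111100000011100 | 0 | 0
  49 | 11011111000000111000 | 1 | 0
  50 | 10111110000001110000 | 1 | 0
  51 | 01111100000011100000 | 0 | 1
  52 | 11111000000111000001 | 1 | 0
  53 | 11110000001110000010 | 1 | 0
  54 | 11100000011100000100 | 1 | 1
  55 | 11000000111000001001 | 1 | 1
  56 | 10000001110000010011 | 1 | 1
  57 | 00000011100000100111 | 0 | 0
  58 | 00000111000001001110 | 0 | 0
  59 | 00001110000010011100 | 0 | 0
  60 | 00011100000100111000 | 0 | 1
  61 | 00111000001001110001 | 0 | 1
  62 | 01110000010011100011 | 0 | 1
  63 | 11100000100111000111 | 1 | 1
  64 | 11000001001110001111 | 1 | 1
  65 | 10000010011100011111 | 1 | 1
  66 | 00000100111000111111 | 0 | 0
  67 | 00001001110001111110 | 0 | 0
  68 | 00010011100011111100 | 0 | 1
  69 | 00100111000111111001 | 0 | 0
  70 | 01001110001111110010 | 0 | 0
  71 | 10011100011111100100 | 1 | 0
  72 | 00111000111111001000 | 0 | 1
  73 | 01110001111110010001 | 0 | 1
  74 | 11100011111100100011 | 1 | 1
  75 | 11000111111001000111 | 1 | 1
  76 | 10001111110010001111 | 1 | 1
  77 | 00011111100100011111 | 0 | 1
  78 | 00111111001000111111 | 0 | 1
  79 | 01111110010001111111 | 0 | 1
  80 | 11111100100011111111 | 1 | 0
  81 | 11111001000111111110 | 1 | 0
  82 | 11110010001111111100 | 1 | 0
  83 | 11100100011111111000 | 1 | 1
  84 | 11001000111111110001 | 1 | 1
  85 | 10010001111111100011 | 1 | 0
  86 | 00100011111111000110 | 0 | 0
  87 | 01000111111110001100 | 0 | 0
  88 | 10001111111100011000 | 1 | 1
  89 | 00011111111000110001 | 0 | 1
  90 | 00111111110001100011 | 0 | 1
  91 | 01111111100011000111 | 0 | 1
  92 | 11111111000110001111 | 1 | 0
  93 | 11111110001100011110 | 1 | 0
  94 | 11111100011000111100 | 1 | 0
  95 | 11111000110001111000 | 1 | 0
  96 | 11110001100011110000 | 1 | 0

1001111011100110001001101001110101110001001001110110111110000001110000010011100011111100100011111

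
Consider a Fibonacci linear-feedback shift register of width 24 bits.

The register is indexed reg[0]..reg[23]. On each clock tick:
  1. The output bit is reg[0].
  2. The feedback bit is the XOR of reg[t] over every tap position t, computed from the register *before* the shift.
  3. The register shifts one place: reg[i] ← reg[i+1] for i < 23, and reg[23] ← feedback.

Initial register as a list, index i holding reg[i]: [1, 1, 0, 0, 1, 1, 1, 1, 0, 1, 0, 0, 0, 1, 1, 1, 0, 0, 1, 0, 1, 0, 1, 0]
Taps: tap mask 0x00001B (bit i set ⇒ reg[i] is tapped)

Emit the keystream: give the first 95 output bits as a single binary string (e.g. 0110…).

11001111010001110010101011011111100000101000010001100100101110111110100111000011101011011110100

tick  register→output (feedback)
  0  110011110100011100101010→1 (1)
  1  100111101000111001010101→1 (1)
  2  001111010001110010101011→0 (0)
  3  011110100011100101010110→0 (1)
  4  111101000111001010101101→1 (1)
  5  111010001110010101011011→1 (1)
  6  110100011100101010110111→1 (1)
  7  101000111001010101101111→1 (1)
  8  010001110010101011011111→0 (1)
  9  100011100101010110111111→1 (0)
 10  000111001010101101111110→0 (0)
 11  001110010101011011111100→0 (0)
 12  011100101010110111111000→0 (0)
 13  111001010101101111110000→1 (0)
 14  110010101011011111100000→1 (1)
 15  100101010110111111000001→1 (0)
 16  001010101101111110000010→0 (1)
 17  010101011011111100000101→0 (0)
 18  101010110111111000001010→1 (0)
 19  010101101111110000010100→0 (0)
 20  101011011111100000101000→1 (0)
 21  010110111111000001010000→0 (1)
 22  101101111110000010100001→1 (0)
 23  011011111100000101000010→0 (0)
 24  110111111000001010000100→1 (0)
 25  101111110000010100001000→1 (1)
 26  011111100000101000010001→0 (1)
 27  111111000001010000100011→1 (0)
 28  111110000010100001000110→1 (0)
 29  111100000101000010001100→1 (1)
 30  111000001010000100011001→1 (0)
 31  110000010100001000110010→1 (0)
 32  100000101000010001100100→1 (1)
 33  000001010000100011001001→0 (0)
 34  000010100001000110010010→0 (1)
 35  000101000010001100100101→0 (1)
 36  001010000100011001001011→0 (1)
 37  010100001000110010010111→0 (0)
 38  101000010001100100101110→1 (1)
 39  010000100011001001011101→0 (1)
 40  100001000110010010111011→1 (1)
 41  000010001100100101110111→0 (1)
 42  000100011001001011101111→0 (1)
 43  001000110010010111011111→0 (0)
 44  010001100100101110111110→0 (1)
 45  100011001001011101111101→1 (0)
 46  000110010010111011111010→0 (0)
 47  001100100101110111110100→0 (1)
 48  011001001011101111101001→0 (1)
 49  110010010111011111010011→1 (1)
 50  100100101110111110100111→1 (0)
 51  001001011101111101001110→0 (0)
 52  010010111011111010011100→0 (0)
 53  100101110111110100111000→1 (0)
 54  001011101111101001110000→0 (1)
 55  010111011111010011100001→0 (1)
 56  101110111110100111000011→1 (1)
 57  011101111101001110000111→0 (0)
 58  111011111010011100001110→1 (1)
 59  110111110100111000011101→1 (0)
 60  101111101001110000111010→1 (1)
 61  011111010011100001110101→0 (1)
 62  111110100111000011101011→1 (0)
 63  111101001110000111010110→1 (1)
 64  111010011100001110101101→1 (1)
 65  110100111000011101011011→1 (1)
 66  101001110000111010110111→1 (1)
 67  010011100001110101101111→0 (0)
 68  100111000011101011011110→1 (1)
 69  001110000111010110111101→0 (0)
 70  011100001110101101111010→0 (0)
 71  111000011101011011110100→1 (0)
 72  110000111010110111101000→1 (0)
 73  100001110101101111010000→1 (1)
 74  000011101011011110100001→0 (1)
 75  000111010110111101000011→0 (0)
 76  001110101101111010000110→0 (0)
 77  011101011011110100001100→0 (0)
 78  111010110111101000011000→1 (1)
 79  110101101111010000110001→1 (1)
 80  101011011110100001100011→1 (0)
 81  010110111101000011000110→0 (1)
 82  101101111010000110001101→1 (0)
 83  011011110100001100011010→0 (0)
 84  110111101000011000110100→1 (0)
 85  101111010000110001101000→1 (1)
 86  011110100001100011010001→0 (1)
 87  111101000011000110100011→1 (1)
 88  111010000110001101000111→1 (1)
 89  110100001100011010001111→1 (1)
 90  101000011000110100011111→1 (1)
 91  010000110001101000111111→0 (1)
 92  100001100011010001111111→1 (1)
 93  000011000110100011111111→0 (1)
 94  000110001101000111111111→0 (0)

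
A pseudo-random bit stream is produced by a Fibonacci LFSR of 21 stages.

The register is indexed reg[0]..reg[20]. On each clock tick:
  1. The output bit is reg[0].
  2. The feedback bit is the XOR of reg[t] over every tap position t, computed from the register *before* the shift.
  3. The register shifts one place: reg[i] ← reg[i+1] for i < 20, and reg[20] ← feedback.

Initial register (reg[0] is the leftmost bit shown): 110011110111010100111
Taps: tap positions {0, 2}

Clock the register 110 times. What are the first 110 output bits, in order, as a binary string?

11001111011101010011111110010101000011100000111000001001101100011011000101111011101110111010010010101010101010

step | reg (before) | out | fb
   0 | 110011110111010100111 | 1 | 1
   1 | 100111101110101001111 | 1 | 1
   2 | 001111011101010011111 | 0 | 1
   3 | 011110111010100111111 | 0 | 1
   4 | 111101110101001111111 | 1 | 0
   5 | 111011101010011111110 | 1 | 0
   6 | 110111010100111111100 | 1 | 1
   7 | 101110101001111111001 | 1 | 0
   8 | 011101010011111110010 | 0 | 1
   9 | 111010100111111100101 | 1 | 0
  10 | 110101001111111001010 | 1 | 1
  11 | 101010011111110010101 | 1 | 0
  12 | 010100111111100101010 | 0 | 0
  13 | 101001111111001010100 | 1 | 0
  14 | 010011111110010101000 | 0 | 0
  15 | 100111111100101010000 | 1 | 1
  16 | 001111111001010100001 | 0 | 1
  17 | 011111110010101000011 | 0 | 1
  18 | 111111100101010000111 | 1 | 0
  19 | 111111001010100001110 | 1 | 0
  20 | 111110010101000011100 | 1 | 0
  21 | 111100101010000111000 | 1 | 0
  22 | 111001010100001110000 | 1 | 0
  23 | 110010101000011100000 | 1 | 1
  24 | 100101010000111000001 | 1 | 1
  25 | 001010100001110000011 | 0 | 1
  26 | 010101000011100000111 | 0 | 0
  27 | 101010000111000001110 | 1 | 0
  28 | 010100001110000011100 | 0 | 0
  29 | 101000011100000111000 | 1 | 0
  30 | 010000111000001110000 | 0 | 0
  31 | 100001110000011100000 | 1 | 1
  32 | 000011100000111000001 | 0 | 0
  33 | 000111000001110000010 | 0 | 0
  34 | 001110000011100000100 | 0 | 1
  35 | 011100000111000001001 | 0 | 1
  36 | 111000001110000010011 | 1 | 0
  37 | 110000011100000100110 | 1 | 1
  38 | 100000111000001001101 | 1 | 1
  39 | 000001110000010011011 | 0 | 0
  40 | 000011100000100110110 | 0 | 0
  41 | 000111000001001101100 | 0 | 0
  42 | 001110000010011011000 | 0 | 1
  43 | 011100000100110110001 | 0 | 1
  44 | 111000001001101100011 | 1 | 0
  45 | 110000010011011000110 | 1 | 1
  46 | 100000100110110001101 | 1 | 1
  47 | 000001001101100011011 | 0 | 0
  48 | 000010011011000110110 | 0 | 0
  49 | 000100110110001101100 | 0 | 0
  50 | 001001101100011011000 | 0 | 1
  51 | 010011011000110110001 | 0 | 0
  52 | 100110110001101100010 | 1 | 1
  53 | 001101100011011000101 | 0 | 1
  54 | 011011000110110001011 | 0 | 1
  55 | 110110001101100010111 | 1 | 1
  56 | 101100011011000101111 | 1 | 0
  57 | 011000110110001011110 | 0 | 1
  58 | 110001101100010111101 | 1 | 1
  59 | 100011011000101111011 | 1 | 1
  60 | 000110110001011110111 | 0 | 0
  61 | 001101100010111101110 | 0 | 1
  62 | 011011000101111011101 | 0 | 1
  63 | 110110001011110111011 | 1 | 1
  64 | 101100010111101110111 | 1 | 0
  65 | 011000101111011101110 | 0 | 1
  66 | 110001011110111011101 | 1 | 1
  67 | 100010111101110111011 | 1 | 1
  68 | 000101111011101110111 | 0 | 0
  69 | 001011110111011101110 | 0 | 1
  70 | 010111101110111011101 | 0 | 0
  71 | 101111011101110111010 | 1 | 0
  72 | 011110111011101110100 | 0 | 1
  73 | 111101110111011101001 | 1 | 0
  74 | 111011101110111010010 | 1 | 0
  75 | 110111011101110100100 | 1 | 1
  76 | 101110111011101001001 | 1 | 0
  77 | 011101110111010010010 | 0 | 1
  78 | 111011101110100100101 | 1 | 0
  79 | 110111011101001001010 | 1 | 1
  80 | 101110111010010010101 | 1 | 0
  81 | 011101110100100101010 | 0 | 1
  82 | 111011101001001010101 | 1 | 0
  83 | 110111010010010101010 | 1 | 1
  84 | 101110100100101010101 | 1 | 0
  85 | 011101001001010101010 | 0 | 1
  86 | 111010010010101010101 | 1 | 0
  87 | 110100100101010101010 | 1 | 1
  88 | 101001001010101010101 | 1 | 0
  89 | 010010010101010101010 | 0 | 0
  90 | 100100101010101010100 | 1 | 1
  91 | 001001010101010101001 | 0 | 1
  92 | 010010101010101010011 | 0 | 0
  93 | 100101010101010100110 | 1 | 1
  94 | 001010101010101001101 | 0 | 1
  95 | 010101010101010011011 | 0 | 0
  96 | 101010101010100110110 | 1 | 0
  97 | 010101010101001101100 | 0 | 0
  98 | 101010101010011011000 | 1 | 0
  99 | 010101010100110110000 | 0 | 0
 100 | 101010101001101100000 | 1 | 0
 101 | 010101010011011000000 | 0 | 0
 102 | 101010100110110000000 | 1 | 0
 103 | 010101001101100000000 | 0 | 0
 104 | 101010011011000000000 | 1 | 0
 105 | 010100110110000000000 | 0 | 0
 106 | 101001101100000000000 | 1 | 0
 107 | 010011011000000000000 | 0 | 0
 108 | 100110110000000000000 | 1 | 1
 109 | 001101100000000000001 | 0 | 1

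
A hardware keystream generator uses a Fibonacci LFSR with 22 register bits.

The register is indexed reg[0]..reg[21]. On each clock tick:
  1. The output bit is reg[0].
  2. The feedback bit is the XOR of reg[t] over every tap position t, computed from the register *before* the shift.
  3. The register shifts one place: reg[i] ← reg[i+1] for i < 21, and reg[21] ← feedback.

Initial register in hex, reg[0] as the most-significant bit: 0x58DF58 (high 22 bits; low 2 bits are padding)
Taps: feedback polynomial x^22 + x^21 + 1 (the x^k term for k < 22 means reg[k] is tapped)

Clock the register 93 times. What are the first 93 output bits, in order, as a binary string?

010110001101111101011001101111011010100110111011010110110011101101001001101101110100100111000

step | reg (before) | out | fb
   0 | 0101100011011111010110 | 0 | 0
   1 | 1011000110111110101100 | 1 | 1
   2 | 0110001101111101011001 | 0 | 1
   3 | 1100011011111010110011 | 1 | 0
   4 | 1000110111110101100110 | 1 | 1
   5 | 0001101111101011001101 | 0 | 1
   6 | 0011011111010110011011 | 0 | 1
   7 | 0110111110101100110111 | 0 | 1
   8 | 1101111101011001101111 | 1 | 0
   9 | 1011111010110011011110 | 1 | 1
  10 | 0111110101100110111101 | 0 | 1
  11 | 1111101011001101111011 | 1 | 0
  12 | 1111010110011011110110 | 1 | 1
  13 | 1110101100110111101101 | 1 | 0
  14 | 1101011001101111011010 | 1 | 1
  15 | 1010110011011110110101 | 1 | 0
  16 | 0101100110111101101010 | 0 | 0
  17 | 1011001101111011010100 | 1 | 1
  18 | 0110011011110110101001 | 0 | 1
  19 | 1100110111101101010011 | 1 | 0
  20 | 1001101111011010100110 | 1 | 1
  21 | 0011011110110101001101 | 0 | 1
  22 | 0110111101101010011011 | 0 | 1
  23 | 1101111011010100110111 | 1 | 0
  24 | 1011110110101001101110 | 1 | 1
  25 | 0111101101010011011101 | 0 | 1
  26 | 1111011010100110111011 | 1 | 0
  27 | 1110110101001101110110 | 1 | 1
  28 | 1101101010011011101101 | 1 | 0
  29 | 1011010100110111011010 | 1 | 1
  30 | 0110101001101110110101 | 0 | 1
  31 | 1101010011011101101011 | 1 | 0
  32 | 1010100110111011010110 | 1 | 1
  33 | 0101001101110110101101 | 0 | 1
  34 | 1010011011101101011011 | 1 | 0
  35 | 0100110111011010110110 | 0 | 0
  36 | 1001101110110101101100 | 1 | 1
  37 | 0011011101101011011001 | 0 | 1
  38 | 0110111011010110110011 | 0 | 1
  39 | 1101110110101101100111 | 1 | 0
  40 | 1011101101011011001110 | 1 | 1
  41 | 0111011010110110011101 | 0 | 1
  42 | 1110110101101100111011 | 1 | 0
  43 | 1101101011011001110110 | 1 | 1
  44 | 1011010110110011101101 | 1 | 0
  45 | 0110101101100111011010 | 0 | 0
  46 | 1101011011001110110100 | 1 | 1
  47 | 1010110110011101101001 | 1 | 0
  48 | 0101101100111011010010 | 0 | 0
  49 | 1011011001110110100100 | 1 | 1
  50 | 0110110011101101001001 | 0 | 1
  51 | 1101100111011010010011 | 1 | 0
  52 | 1011001110110100100110 | 1 | 1
  53 | 0110011101101001001101 | 0 | 1
  54 | 1100111011010010011011 | 1 | 0
  55 | 1001110110100100110110 | 1 | 1
  56 | 0011101101001001101101 | 0 | 1
  57 | 0111011010010011011011 | 0 | 1
  58 | 1110110100100110110111 | 1 | 0
  59 | 1101101001001101101110 | 1 | 1
  60 | 1011010010011011011101 | 1 | 0
  61 | 0110100100110110111010 | 0 | 0
  62 | 1101001001101101110100 | 1 | 1
  63 | 1010010011011011101001 | 1 | 0
  64 | 0100100110110111010010 | 0 | 0
  65 | 1001001101101110100100 | 1 | 1
  66 | 0010011011011101001001 | 0 | 1
  67 | 0100110110111010010011 | 0 | 1
  68 | 1001101101110100100111 | 1 | 0
  69 | 0011011011101001001110 | 0 | 0
  70 | 0110110111010010011100 | 0 | 0
  71 | 1101101110100100111000 | 1 | 1
  72 | 1011011101001001110001 | 1 | 0
  73 | 0110111010010011100010 | 0 | 0
  74 | 1101110100100111000100 | 1 | 1
  75 | 1011101001001110001001 | 1 | 0
  76 | 0111010010011100010010 | 0 | 0
  77 | 1110100100111000100100 | 1 | 1
  78 | 1101001001110001001001 | 1 | 0
  79 | 1010010011100010010010 | 1 | 1
  80 | 0100100111000100100101 | 0 | 1
  81 | 1001001110001001001011 | 1 | 0
  82 | 0010011100010010010110 | 0 | 0
  83 | 0100111000100100101100 | 0 | 0
  84 | 1001110001001001011000 | 1 | 1
  85 | 0011100010010010110001 | 0 | 1
  86 | 0111000100100101100011 | 0 | 1
  87 | 1110001001001011000111 | 1 | 0
  88 | 1100010010010110001110 | 1 | 1
  89 | 1000100100101100011101 | 1 | 0
  90 | 0001001001011000111010 | 0 | 0
  91 | 0010010010110001110100 | 0 | 0
  92 | 0100100101100011101000 | 0 | 0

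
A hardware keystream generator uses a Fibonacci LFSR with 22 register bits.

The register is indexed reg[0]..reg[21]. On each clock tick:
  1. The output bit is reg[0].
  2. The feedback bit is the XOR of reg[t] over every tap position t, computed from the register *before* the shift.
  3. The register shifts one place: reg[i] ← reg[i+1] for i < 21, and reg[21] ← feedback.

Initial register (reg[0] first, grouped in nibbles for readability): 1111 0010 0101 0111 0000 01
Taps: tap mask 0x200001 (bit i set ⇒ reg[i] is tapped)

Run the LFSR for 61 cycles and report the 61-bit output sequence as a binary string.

k : reg_k → out_k, fb_k
0: 1111001001010111000001 → 1, fb=0
1: 1110010010101110000010 → 1, fb=1
2: 1100100101011100000101 → 1, fb=0
3: 1001001010111000001010 → 1, fb=1
4: 0010010101110000010101 → 0, fb=1
5: 0100101011100000101011 → 0, fb=1
6: 1001010111000001010111 → 1, fb=0
7: 0010101110000010101110 → 0, fb=0
8: 0101011100000101011100 → 0, fb=0
9: 1010111000001010111000 → 1, fb=1
10: 0101110000010101110001 → 0, fb=1
11: 1011100000101011100011 → 1, fb=0
12: 0111000001010111000110 → 0, fb=0
13: 1110000010101110001100 → 1, fb=1
14: 1100000101011100011001 → 1, fb=0
15: 1000001010111000110010 → 1, fb=1
16: 0000010101110001100101 → 0, fb=1
17: 0000101011100011001011 → 0, fb=1
18: 0001010111000110010111 → 0, fb=1
19: 0010101110001100101111 → 0, fb=1
20: 0101011100011001011111 → 0, fb=1
21: 1010111000110010111111 → 1, fb=0
22: 0101110001100101111110 → 0, fb=0
23: 1011100011001011111100 → 1, fb=1
24: 0111000110010111111001 → 0, fb=1
25: 1110001100101111110011 → 1, fb=0
26: 1100011001011111100110 → 1, fb=1
27: 1000110010111111001101 → 1, fb=0
28: 0001100101111110011010 → 0, fb=0
29: 0011001011111100110100 → 0, fb=0
30: 0110010111111001101000 → 0, fb=0
31: 1100101111110011010000 → 1, fb=1
32: 1001011111100110100001 → 1, fb=0
33: 0010111111001101000010 → 0, fb=0
34: 0101111110011010000100 → 0, fb=0
35: 1011111100110100001000 → 1, fb=1
36: 0111111001101000010001 → 0, fb=1
37: 1111110011010000100011 → 1, fb=0
38: 1111100110100001000110 → 1, fb=1
39: 1111001101000010001101 → 1, fb=0
40: 1110011010000100011010 → 1, fb=1
41: 1100110100001000110101 → 1, fb=0
42: 1001101000010001101010 → 1, fb=1
43: 0011010000100011010101 → 0, fb=1
44: 0110100001000110101011 → 0, fb=1
45: 1101000010001101010111 → 1, fb=0
46: 1010000100011010101110 → 1, fb=1
47: 0100001000110101011101 → 0, fb=1
48: 1000010001101010111011 → 1, fb=0
49: 0000100011010101110110 → 0, fb=0
50: 0001000110101011101100 → 0, fb=0
51: 0010001101010111011000 → 0, fb=0
52: 0100011010101110110000 → 0, fb=0
53: 1000110101011101100000 → 1, fb=1
54: 0001101010111011000001 → 0, fb=1
55: 0011010101110110000011 → 0, fb=1
56: 0110101011101100000111 → 0, fb=1
57: 1101010111011000001111 → 1, fb=0
58: 1010101110110000011110 → 1, fb=1
59: 0101011101100000111101 → 0, fb=1
60: 1010111011000001111011 → 1, fb=0

1111001001010111000001010111000110010111111001101000010001101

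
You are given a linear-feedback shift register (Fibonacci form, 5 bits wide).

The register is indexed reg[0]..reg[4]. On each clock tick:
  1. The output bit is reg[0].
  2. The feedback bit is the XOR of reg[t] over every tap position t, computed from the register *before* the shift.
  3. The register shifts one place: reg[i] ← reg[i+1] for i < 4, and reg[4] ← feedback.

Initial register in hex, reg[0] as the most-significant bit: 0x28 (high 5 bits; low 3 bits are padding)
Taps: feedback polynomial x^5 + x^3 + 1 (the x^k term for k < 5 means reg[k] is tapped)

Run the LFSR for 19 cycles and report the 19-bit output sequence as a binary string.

step | reg (before) | out | fb
   0 | 00101 | 0 | 0
   1 | 01010 | 0 | 1
   2 | 10101 | 1 | 1
   3 | 01011 | 0 | 1
   4 | 10111 | 1 | 0
   5 | 01110 | 0 | 1
   6 | 11101 | 1 | 1
   7 | 11011 | 1 | 0
   8 | 10110 | 1 | 0
   9 | 01100 | 0 | 0
  10 | 11000 | 1 | 1
  11 | 10001 | 1 | 1
  12 | 00011 | 0 | 1
  13 | 00111 | 0 | 1
  14 | 01111 | 0 | 1
  15 | 11111 | 1 | 0
  16 | 11110 | 1 | 0
  17 | 11100 | 1 | 1
  18 | 11001 | 1 | 1

0010101110110001111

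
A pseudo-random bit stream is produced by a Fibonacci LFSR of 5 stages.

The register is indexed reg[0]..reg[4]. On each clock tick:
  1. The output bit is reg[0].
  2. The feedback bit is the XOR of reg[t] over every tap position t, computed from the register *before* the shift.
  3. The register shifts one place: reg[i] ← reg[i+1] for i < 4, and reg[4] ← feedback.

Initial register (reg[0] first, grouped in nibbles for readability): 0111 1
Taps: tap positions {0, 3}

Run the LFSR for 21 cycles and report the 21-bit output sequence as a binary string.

011111001101001000010

k : reg_k → out_k, fb_k
0: 01111 → 0, fb=1
1: 11111 → 1, fb=0
2: 11110 → 1, fb=0
3: 11100 → 1, fb=1
4: 11001 → 1, fb=1
5: 10011 → 1, fb=0
6: 00110 → 0, fb=1
7: 01101 → 0, fb=0
8: 11010 → 1, fb=0
9: 10100 → 1, fb=1
10: 01001 → 0, fb=0
11: 10010 → 1, fb=0
12: 00100 → 0, fb=0
13: 01000 → 0, fb=0
14: 10000 → 1, fb=1
15: 00001 → 0, fb=0
16: 00010 → 0, fb=1
17: 00101 → 0, fb=0
18: 01010 → 0, fb=1
19: 10101 → 1, fb=1
20: 01011 → 0, fb=1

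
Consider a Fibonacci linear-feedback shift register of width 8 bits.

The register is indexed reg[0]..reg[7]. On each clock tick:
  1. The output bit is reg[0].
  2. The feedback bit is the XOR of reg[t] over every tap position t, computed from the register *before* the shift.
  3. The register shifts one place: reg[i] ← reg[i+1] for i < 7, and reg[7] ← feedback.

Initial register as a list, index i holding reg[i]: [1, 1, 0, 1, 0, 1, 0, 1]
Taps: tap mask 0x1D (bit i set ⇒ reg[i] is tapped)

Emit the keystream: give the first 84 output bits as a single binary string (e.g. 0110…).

step | reg (before) | out | fb
   0 | 11010101 | 1 | 0
   1 | 10101010 | 1 | 1
   2 | 01010101 | 0 | 1
   3 | 10101011 | 1 | 1
   4 | 01010111 | 0 | 1
   5 | 10101111 | 1 | 1
   6 | 01011111 | 0 | 0
   7 | 10111110 | 1 | 0
   8 | 01111100 | 0 | 1
   9 | 11111001 | 1 | 0
  10 | 11110010 | 1 | 1
  11 | 11100101 | 1 | 0
  12 | 11001010 | 1 | 0
  13 | 10010100 | 1 | 0
  14 | 00101000 | 0 | 0
  15 | 01010000 | 0 | 1
  16 | 10100001 | 1 | 0
  17 | 01000010 | 0 | 0
  18 | 10000100 | 1 | 1
  19 | 00001001 | 0 | 1
  20 | 00010011 | 0 | 1
  21 | 00100111 | 0 | 1
  22 | 01001111 | 0 | 1
  23 | 10011111 | 1 | 1
  24 | 00111111 | 0 | 1
  25 | 01111111 | 0 | 1
  26 | 11111111 | 1 | 0
  27 | 11111110 | 1 | 0
  28 | 11111100 | 1 | 0
  29 | 11111000 | 1 | 0
  30 | 11110000 | 1 | 1
  31 | 11100001 | 1 | 0
  32 | 11000010 | 1 | 1
  33 | 10000101 | 1 | 1
  34 | 00001011 | 0 | 1
  35 | 00010111 | 0 | 1
  36 | 00101111 | 0 | 0
  37 | 01011110 | 0 | 0
  38 | 10111100 | 1 | 0
  39 | 01111000 | 0 | 1
  40 | 11110001 | 1 | 1
  41 | 11100011 | 1 | 0
  42 | 11000110 | 1 | 1
  43 | 10001101 | 1 | 0
  44 | 00011010 | 0 | 0
  45 | 00110100 | 0 | 0
  46 | 01101000 | 0 | 0
  47 | 11010000 | 1 | 0
  48 | 10100000 | 1 | 0
  49 | 01000000 | 0 | 0
  50 | 10000000 | 1 | 1
  51 | 00000001 | 0 | 0
  52 | 00000010 | 0 | 0
  53 | 00000100 | 0 | 0
  54 | 00001000 | 0 | 1
  55 | 00010001 | 0 | 1
  56 | 00100011 | 0 | 1
  57 | 01000111 | 0 | 0
  58 | 10001110 | 1 | 0
  59 | 00011100 | 0 | 0
  60 | 00111000 | 0 | 1
  61 | 01110001 | 0 | 0
  62 | 11100010 | 1 | 0
  63 | 11000100 | 1 | 1
  64 | 10001001 | 1 | 0
  65 | 00010010 | 0 | 1
  66 | 00100101 | 0 | 1
  67 | 01001011 | 0 | 1
  68 | 10010111 | 1 | 0
  69 | 00101110 | 0 | 0
  70 | 01011100 | 0 | 0
  71 | 10111000 | 1 | 0
  72 | 01110000 | 0 | 0
  73 | 11100000 | 1 | 0
  74 | 11000000 | 1 | 1
  75 | 10000001 | 1 | 1
  76 | 00000011 | 0 | 0
  77 | 00000110 | 0 | 0
  78 | 00001100 | 0 | 1
  79 | 00011001 | 0 | 0
  80 | 00110010 | 0 | 0
  81 | 01100100 | 0 | 1
  82 | 11001001 | 1 | 0
  83 | 10010010 | 1 | 0

110101010111110010100001001111111100001011110001101000000010001110001001011100000011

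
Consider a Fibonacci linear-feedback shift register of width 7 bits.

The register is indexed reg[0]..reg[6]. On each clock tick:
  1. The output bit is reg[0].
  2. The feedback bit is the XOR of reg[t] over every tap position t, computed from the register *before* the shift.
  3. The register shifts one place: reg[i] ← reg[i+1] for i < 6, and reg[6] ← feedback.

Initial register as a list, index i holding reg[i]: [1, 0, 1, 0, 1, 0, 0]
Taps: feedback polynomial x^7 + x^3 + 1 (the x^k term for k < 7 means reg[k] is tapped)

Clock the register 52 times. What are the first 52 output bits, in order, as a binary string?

step | reg (before) | out | fb
   0 | 1010100 | 1 | 1
   1 | 0101001 | 0 | 1
   2 | 1010011 | 1 | 1
   3 | 0100111 | 0 | 0
   4 | 1001110 | 1 | 0
   5 | 0011100 | 0 | 1
   6 | 0111001 | 0 | 1
   7 | 1110011 | 1 | 1
   8 | 1100111 | 1 | 1
   9 | 1001111 | 1 | 0
  10 | 0011110 | 0 | 1
  11 | 0111101 | 0 | 1
  12 | 1111011 | 1 | 0
  13 | 1110110 | 1 | 1
  14 | 1101101 | 1 | 0
  15 | 1011010 | 1 | 0
  16 | 0110100 | 0 | 0
  17 | 1101000 | 1 | 0
  18 | 1010000 | 1 | 1
  19 | 0100001 | 0 | 0
  20 | 1000010 | 1 | 1
  21 | 0000101 | 0 | 0
  22 | 0001010 | 0 | 1
  23 | 0010101 | 0 | 0
  24 | 0101010 | 0 | 1
  25 | 1010101 | 1 | 1
  26 | 0101011 | 0 | 1
  27 | 1010111 | 1 | 1
  28 | 0101111 | 0 | 1
  29 | 1011111 | 1 | 0
  30 | 0111110 | 0 | 1
  31 | 1111101 | 1 | 0
  32 | 1111010 | 1 | 0
  33 | 1110100 | 1 | 1
  34 | 1101001 | 1 | 0
  35 | 1010010 | 1 | 1
  36 | 0100101 | 0 | 0
  37 | 1001010 | 1 | 0
  38 | 0010100 | 0 | 0
  39 | 0101000 | 0 | 1
  40 | 1010001 | 1 | 1
  41 | 0100011 | 0 | 0
  42 | 1000110 | 1 | 1
  43 | 0001101 | 0 | 1
  44 | 0011011 | 0 | 1
  45 | 0110111 | 0 | 0
  46 | 1101110 | 1 | 0
  47 | 1011100 | 1 | 0
  48 | 0111000 | 0 | 1
  49 | 1110001 | 1 | 1
  50 | 1100011 | 1 | 1
  51 | 1000111 | 1 | 1

1010100111001111011010000101010111110100101000110111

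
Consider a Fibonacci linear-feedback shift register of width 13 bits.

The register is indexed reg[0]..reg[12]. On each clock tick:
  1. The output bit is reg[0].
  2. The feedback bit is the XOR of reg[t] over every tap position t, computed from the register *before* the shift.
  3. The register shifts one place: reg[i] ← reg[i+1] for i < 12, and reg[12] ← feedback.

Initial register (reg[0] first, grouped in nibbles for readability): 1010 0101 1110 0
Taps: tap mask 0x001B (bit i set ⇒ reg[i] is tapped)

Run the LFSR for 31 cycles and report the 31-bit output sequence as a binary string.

1010010111100100111110100010101

k : reg_k → out_k, fb_k
0: 1010010111100 → 1, fb=1
1: 0100101111001 → 0, fb=0
2: 1001011110010 → 1, fb=0
3: 0010111100100 → 0, fb=1
4: 0101111001001 → 0, fb=1
5: 1011110010011 → 1, fb=1
6: 0111100100111 → 0, fb=1
7: 1111001001111 → 1, fb=1
8: 1110010011111 → 1, fb=0
9: 1100100111110 → 1, fb=1
10: 1001001111101 → 1, fb=0
11: 0010011111010 → 0, fb=0
12: 0100111110100 → 0, fb=0
13: 1001111101000 → 1, fb=1
14: 0011111010001 → 0, fb=0
15: 0111110100010 → 0, fb=1
16: 1111101000101 → 1, fb=0
17: 1111010001010 → 1, fb=1
18: 1110100010101 → 1, fb=1
19: 1101000101011 → 1, fb=1
20: 1010001010111 → 1, fb=1
21: 0100010101111 → 0, fb=1
22: 1000101011111 → 1, fb=0
23: 0001010111110 → 0, fb=1
24: 0010101111101 → 0, fb=1
25: 0101011111011 → 0, fb=0
26: 1010111110110 → 1, fb=0
27: 0101111101100 → 0, fb=1
28: 1011111011001 → 1, fb=1
29: 0111110110011 → 0, fb=1
30: 1111101100111 → 1, fb=0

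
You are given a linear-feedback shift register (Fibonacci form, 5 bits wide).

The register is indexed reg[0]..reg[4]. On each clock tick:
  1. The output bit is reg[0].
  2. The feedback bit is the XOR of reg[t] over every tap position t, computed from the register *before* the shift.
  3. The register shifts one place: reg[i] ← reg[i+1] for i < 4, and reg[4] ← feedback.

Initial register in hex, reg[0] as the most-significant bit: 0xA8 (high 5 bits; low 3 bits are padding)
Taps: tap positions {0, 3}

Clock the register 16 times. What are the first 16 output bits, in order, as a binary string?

tick  register→output (feedback)
  0  10101→1 (1)
  1  01011→0 (1)
  2  10111→1 (0)
  3  01110→0 (1)
  4  11101→1 (1)
  5  11011→1 (0)
  6  10110→1 (0)
  7  01100→0 (0)
  8  11000→1 (1)
  9  10001→1 (1)
 10  00011→0 (1)
 11  00111→0 (1)
 12  01111→0 (1)
 13  11111→1 (0)
 14  11110→1 (0)
 15  11100→1 (1)

1010111011000111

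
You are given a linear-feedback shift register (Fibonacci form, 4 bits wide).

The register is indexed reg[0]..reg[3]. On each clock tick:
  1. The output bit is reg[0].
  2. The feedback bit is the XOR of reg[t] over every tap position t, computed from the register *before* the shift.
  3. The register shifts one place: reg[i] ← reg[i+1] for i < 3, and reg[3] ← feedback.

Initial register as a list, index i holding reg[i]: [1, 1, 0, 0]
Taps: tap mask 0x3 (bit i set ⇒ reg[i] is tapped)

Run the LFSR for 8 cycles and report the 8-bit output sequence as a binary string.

11000100

step | reg (before) | out | fb
   0 | 1100 | 1 | 0
   1 | 1000 | 1 | 1
   2 | 0001 | 0 | 0
   3 | 0010 | 0 | 0
   4 | 0100 | 0 | 1
   5 | 1001 | 1 | 1
   6 | 0011 | 0 | 0
   7 | 0110 | 0 | 1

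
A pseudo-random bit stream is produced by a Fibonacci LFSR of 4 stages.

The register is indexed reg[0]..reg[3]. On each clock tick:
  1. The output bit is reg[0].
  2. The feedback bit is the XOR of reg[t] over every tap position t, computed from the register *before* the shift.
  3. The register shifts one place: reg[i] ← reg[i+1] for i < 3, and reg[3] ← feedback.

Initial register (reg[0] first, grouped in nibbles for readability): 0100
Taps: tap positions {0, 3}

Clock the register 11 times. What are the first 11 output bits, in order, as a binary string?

k : reg_k → out_k, fb_k
0: 0100 → 0, fb=0
1: 1000 → 1, fb=1
2: 0001 → 0, fb=1
3: 0011 → 0, fb=1
4: 0111 → 0, fb=1
5: 1111 → 1, fb=0
6: 1110 → 1, fb=1
7: 1101 → 1, fb=0
8: 1010 → 1, fb=1
9: 0101 → 0, fb=1
10: 1011 → 1, fb=0

01000111101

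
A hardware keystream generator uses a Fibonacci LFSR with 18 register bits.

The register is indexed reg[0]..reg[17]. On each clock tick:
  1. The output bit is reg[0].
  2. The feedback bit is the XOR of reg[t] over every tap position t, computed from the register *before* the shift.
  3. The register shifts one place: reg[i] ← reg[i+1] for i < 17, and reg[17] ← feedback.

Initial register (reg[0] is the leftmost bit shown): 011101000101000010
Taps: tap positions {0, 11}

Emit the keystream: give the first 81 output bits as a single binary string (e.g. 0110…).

step | reg (before) | out | fb
   0 | 011101000101000010 | 0 | 1
   1 | 111010001010000101 | 1 | 1
   2 | 110100010100001011 | 1 | 1
   3 | 101000101000010111 | 1 | 1
   4 | 010001010000101111 | 0 | 0
   5 | 100010100001011110 | 1 | 0
   6 | 000101000010111100 | 0 | 0
   7 | 001010000101111000 | 0 | 1
   8 | 010100001011110001 | 0 | 1
   9 | 101000010111100011 | 1 | 0
  10 | 010000101111000110 | 0 | 1
  11 | 100001011110001101 | 1 | 1
  12 | 000010111100011011 | 0 | 0
  13 | 000101111000110110 | 0 | 0
  14 | 001011110001101100 | 0 | 1
  15 | 010111100011011001 | 0 | 1
  16 | 101111000110110011 | 1 | 1
  17 | 011110001101100111 | 0 | 1
  18 | 111100011011001111 | 1 | 0
  19 | 111000110110011110 | 1 | 1
  20 | 110001101100111101 | 1 | 1
  21 | 100011011001111011 | 1 | 0
  22 | 000110110011110110 | 0 | 1
  23 | 001101100111101101 | 0 | 1
  24 | 011011001111011011 | 0 | 1
  25 | 110110011110110111 | 1 | 1
  26 | 101100111101101111 | 1 | 0
  27 | 011001111011011110 | 0 | 1
  28 | 110011110110111101 | 1 | 1
  29 | 100111101101111011 | 1 | 0
  30 | 001111011011110110 | 0 | 1
  31 | 011110110111101101 | 0 | 1
  32 | 111101101111011011 | 1 | 0
  33 | 111011011110110110 | 1 | 1
  34 | 110110111101101101 | 1 | 0
  35 | 101101111011011010 | 1 | 0
  36 | 011011110110110100 | 0 | 0
  37 | 110111101101101000 | 1 | 0
  38 | 101111011011010000 | 1 | 0
  39 | 011110110110100000 | 0 | 0
  40 | 111101101101000000 | 1 | 0
  41 | 111011011010000000 | 1 | 1
  42 | 110110110100000001 | 1 | 1
  43 | 101101101000000011 | 1 | 1
  44 | 011011010000000111 | 0 | 0
  45 | 110110100000001110 | 1 | 1
  46 | 101101000000011101 | 1 | 1
  47 | 011010000000111011 | 0 | 0
  48 | 110100000001110110 | 1 | 0
  49 | 101000000011101100 | 1 | 0
  50 | 010000000111011000 | 0 | 1
  51 | 100000001110110001 | 1 | 1
  52 | 000000011101100011 | 0 | 1
  53 | 000000111011000111 | 0 | 1
  54 | 000001110110001111 | 0 | 0
  55 | 000011101100011110 | 0 | 0
  56 | 000111011000111100 | 0 | 0
  57 | 001110110001111000 | 0 | 1
  58 | 011101100011110001 | 0 | 1
  59 | 111011000111100011 | 1 | 0
  60 | 110110001111000110 | 1 | 0
  61 | 101100011110001100 | 1 | 1
  62 | 011000111100011001 | 0 | 0
  63 | 110001111000110010 | 1 | 1
  64 | 100011110001100101 | 1 | 0
  65 | 000111100011001010 | 0 | 1
  66 | 001111000110010101 | 0 | 0
  67 | 011110001100101010 | 0 | 0
  68 | 111100011001010100 | 1 | 0
  69 | 111000110010101000 | 1 | 1
  70 | 110001100101010001 | 1 | 0
  71 | 100011001010100010 | 1 | 1
  72 | 000110010101000101 | 0 | 1
  73 | 001100101010001011 | 0 | 0
  74 | 011001010100010110 | 0 | 0
  75 | 110010101000101100 | 1 | 1
  76 | 100101010001011001 | 1 | 0
  77 | 001010100010110010 | 0 | 0
  78 | 010101000101100100 | 0 | 1
  79 | 101010001011001001 | 1 | 0
  80 | 010100010110010010 | 0 | 0

011101000101000010111100011011001111011011110110110100000001110110001111000110010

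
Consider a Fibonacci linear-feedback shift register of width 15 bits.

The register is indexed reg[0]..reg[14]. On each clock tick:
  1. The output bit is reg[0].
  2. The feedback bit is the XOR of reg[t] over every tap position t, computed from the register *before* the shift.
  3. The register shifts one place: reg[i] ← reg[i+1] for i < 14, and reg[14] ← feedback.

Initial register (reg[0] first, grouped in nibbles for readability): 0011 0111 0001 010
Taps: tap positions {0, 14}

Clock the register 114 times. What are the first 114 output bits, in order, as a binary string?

001101110001010001001011110011110001101011101011110110010110010100100011011100111000010010111010000011100101100000

step | reg (before) | out | fb
   0 | 001101110001010 | 0 | 0
   1 | 011011100010100 | 0 | 0
   2 | 110111000101000 | 1 | 1
   3 | 101110001010001 | 1 | 0
   4 | 011100010100010 | 0 | 0
   5 | 111000101000100 | 1 | 1
   6 | 110001010001001 | 1 | 0
   7 | 100010100010010 | 1 | 1
   8 | 000101000100101 | 0 | 1
   9 | 001010001001011 | 0 | 1
  10 | 010100010010111 | 0 | 1
  11 | 101000100101111 | 1 | 0
  12 | 010001001011110 | 0 | 0
  13 | 100010010111100 | 1 | 1
  14 | 000100101111001 | 0 | 1
  15 | 001001011110011 | 0 | 1
  16 | 010010111100111 | 0 | 1
  17 | 100101111001111 | 1 | 0
  18 | 001011110011110 | 0 | 0
  19 | 010111100111100 | 0 | 0
  20 | 101111001111000 | 1 | 1
  21 | 011110011110001 | 0 | 1
  22 | 111100111100011 | 1 | 0
  23 | 111001111000110 | 1 | 1
  24 | 110011110001101 | 1 | 0
  25 | 100111100011010 | 1 | 1
  26 | 001111000110101 | 0 | 1
  27 | 011110001101011 | 0 | 1
  28 | 111100011010111 | 1 | 0
  29 | 111000110101110 | 1 | 1
  30 | 110001101011101 | 1 | 0
  31 | 100011010111010 | 1 | 1
  32 | 000110101110101 | 0 | 1
  33 | 001101011101011 | 0 | 1
  34 | 011010111010111 | 0 | 1
  35 | 110101110101111 | 1 | 0
  36 | 101011101011110 | 1 | 1
  37 | 010111010111101 | 0 | 1
  38 | 101110101111011 | 1 | 0
  39 | 011101011110110 | 0 | 0
  40 | 111010111101100 | 1 | 1
  41 | 110101111011001 | 1 | 0
  42 | 101011110110010 | 1 | 1
  43 | 010111101100101 | 0 | 1
  44 | 101111011001011 | 1 | 0
  45 | 011110110010110 | 0 | 0
  46 | 111101100101100 | 1 | 1
  47 | 111011001011001 | 1 | 0
  48 | 110110010110010 | 1 | 1
  49 | 101100101100101 | 1 | 0
  50 | 011001011001010 | 0 | 0
  51 | 110010110010100 | 1 | 1
  52 | 100101100101001 | 1 | 0
  53 | 001011001010010 | 0 | 0
  54 | 010110010100100 | 0 | 0
  55 | 101100101001000 | 1 | 1
  56 | 011001010010001 | 0 | 1
  57 | 110010100100011 | 1 | 0
  58 | 100101001000110 | 1 | 1
  59 | 001010010001101 | 0 | 1
  60 | 010100100011011 | 0 | 1
  61 | 101001000110111 | 1 | 0
  62 | 010010001101110 | 0 | 0
  63 | 100100011011100 | 1 | 1
  64 | 001000110111001 | 0 | 1
  65 | 010001101110011 | 0 | 1
  66 | 100011011100111 | 1 | 0
  67 | 000110111001110 | 0 | 0
  68 | 001101110011100 | 0 | 0
  69 | 011011100111000 | 0 | 0
  70 | 110111001110000 | 1 | 1
  71 | 101110011100001 | 1 | 0
  72 | 011100111000010 | 0 | 0
  73 | 111001110000100 | 1 | 1
  74 | 110011100001001 | 1 | 0
  75 | 100111000010010 | 1 | 1
  76 | 001110000100101 | 0 | 1
  77 | 011100001001011 | 0 | 1
  78 | 111000010010111 | 1 | 0
  79 | 110000100101110 | 1 | 1
  80 | 100001001011101 | 1 | 0
  81 | 000010010111010 | 0 | 0
  82 | 000100101110100 | 0 | 0
  83 | 001001011101000 | 0 | 0
  84 | 010010111010000 | 0 | 0
  85 | 100101110100000 | 1 | 1
  86 | 001011101000001 | 0 | 1
  87 | 010111010000011 | 0 | 1
  88 | 101110100000111 | 1 | 0
  89 | 011101000001110 | 0 | 0
  90 | 111010000011100 | 1 | 1
  91 | 110100000111001 | 1 | 0
  92 | 101000001110010 | 1 | 1
  93 | 010000011100101 | 0 | 1
  94 | 100000111001011 | 1 | 0
  95 | 000001110010110 | 0 | 0
  96 | 000011100101100 | 0 | 0
  97 | 000111001011000 | 0 | 0
  98 | 001110010110000 | 0 | 0
  99 | 011100101100000 | 0 | 0
 100 | 111001011000000 | 1 | 1
 101 | 110010110000001 | 1 | 0
 102 | 100101100000010 | 1 | 1
 103 | 001011000000101 | 0 | 1
 104 | 010110000001011 | 0 | 1
 105 | 101100000010111 | 1 | 0
 106 | 011000000101110 | 0 | 0
 107 | 110000001011100 | 1 | 1
 108 | 100000010111001 | 1 | 0
 109 | 000000101110010 | 0 | 0
 110 | 000001011100100 | 0 | 0
 111 | 000010111001000 | 0 | 0
 112 | 000101110010000 | 0 | 0
 113 | 001011100100000 | 0 | 0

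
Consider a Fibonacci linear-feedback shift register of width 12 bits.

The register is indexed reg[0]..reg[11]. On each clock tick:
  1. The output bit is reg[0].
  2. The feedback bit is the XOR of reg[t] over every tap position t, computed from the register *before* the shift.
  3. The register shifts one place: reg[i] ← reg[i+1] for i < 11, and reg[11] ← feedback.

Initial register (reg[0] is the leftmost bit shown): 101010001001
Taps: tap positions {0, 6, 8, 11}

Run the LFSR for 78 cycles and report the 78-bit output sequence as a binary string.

101010001001111000011111101110001110010001101110000101010100000001100010110000

tick  register→output (feedback)
  0  101010001001→1 (1)
  1  010100010011→0 (1)
  2  101000100111→1 (1)
  3  010001001111→0 (0)
  4  100010011110→1 (0)
  5  000100111100→0 (0)
  6  001001111000→0 (0)
  7  010011110000→0 (1)
  8  100111100001→1 (1)
  9  001111000011→0 (1)
 10  011110000111→0 (1)
 11  111100001111→1 (1)
 12  111000011111→1 (1)
 13  110000111111→1 (0)
 14  100001111110→1 (1)
 15  000011111101→0 (1)
 16  000111111011→0 (1)
 17  001111110111→0 (0)
 18  011111101110→0 (0)
 19  111111011100→1 (0)
 20  111110111000→1 (1)
 21  111101110001→1 (1)
 22  111011100011→1 (1)
 23  110111000111→1 (0)
 24  101110001110→1 (0)
 25  011100011100→0 (1)
 26  111000111001→1 (0)
 27  110001110010→1 (0)
 28  100011100100→1 (0)
 29  000111001000→0 (1)
 30  001110010001→0 (1)
 31  011100100011→0 (0)
 32  111001000110→1 (1)
 33  110010001101→1 (1)
 34  100100011011→1 (1)
 35  001000110111→0 (0)
 36  010001101110→0 (0)
 37  100011011100→1 (0)
 38  000110111000→0 (0)
 39  001101110000→0 (1)
 40  011011100001→0 (0)
 41  110111000010→1 (1)
 42  101110000101→1 (0)
 43  011100001010→0 (1)
 44  111000010101→1 (0)
 45  110000101010→1 (1)
 46  100001010101→1 (0)
 47  000010101010→0 (0)
 48  000101010100→0 (0)
 49  001010101000→0 (0)
 50  010101010000→0 (0)
 51  101010100000→1 (0)
 52  010101000000→0 (0)
 53  101010000000→1 (1)
 54  010100000001→0 (1)
 55  101000000011→1 (0)
 56  010000000110→0 (0)
 57  100000001100→1 (0)
 58  000000011000→0 (1)
 59  000000110001→0 (0)
 60  000001100010→0 (1)
 61  000011000101→0 (1)
 62  000110001011→0 (0)
 63  001100010110→0 (0)
 64  011000101100→0 (0)
 65  110001011000→1 (0)
 66  100010110000→1 (0)
 67  000101100000→0 (1)
 68  001011000001→0 (1)
 69  010110000011→0 (1)
 70  101100000111→1 (0)
 71  011000001110→0 (1)
 72  110000011101→1 (1)
 73  100000111011→1 (0)
 74  000001110110→0 (1)
 75  000011101101→0 (1)
 76  000111011011→0 (0)
 77  001110110110→0 (1)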